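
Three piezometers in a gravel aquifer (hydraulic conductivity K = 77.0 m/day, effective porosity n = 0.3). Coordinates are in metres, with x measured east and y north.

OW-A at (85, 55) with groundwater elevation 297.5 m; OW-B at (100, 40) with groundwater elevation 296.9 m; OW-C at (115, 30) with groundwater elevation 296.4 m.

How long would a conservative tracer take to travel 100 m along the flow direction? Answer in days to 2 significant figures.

Taking OW-A as reference: OW-B−OW-A = (15, -15, -0.6); OW-C−OW-A = (30, -25, -1.1).
Determinant of the coordinate differences = 15·(-25) − 30·(-15) = 75.
∂h/∂x = [(-0.6)·(-25) − (-1.1)·(-15)] / 75 = -0.02000
∂h/∂y = [15·(-1.1) − 30·(-0.6)] / 75 = +0.02000
|∇h| = √(-0.02000² + 0.02000²) = 0.02828
Seepage velocity v = K·i/n = 77.0 × 0.02828 / 0.3 = 7.259 m/day.
t = 100 / 7.259 = 13.78 days.

14 days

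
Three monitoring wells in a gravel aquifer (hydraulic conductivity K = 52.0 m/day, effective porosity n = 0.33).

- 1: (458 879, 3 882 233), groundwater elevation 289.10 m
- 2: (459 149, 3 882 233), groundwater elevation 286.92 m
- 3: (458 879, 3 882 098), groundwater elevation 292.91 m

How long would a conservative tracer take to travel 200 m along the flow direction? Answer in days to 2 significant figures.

43 days

∂h/∂x = (286.92 − 289.10) / (459149 − 458879) = -0.008074
∂h/∂y = (292.91 − 289.10) / (3882098 − 3882233) = -0.02822
|∇h| = √(-0.008074² + -0.02822²) = 0.02935
Seepage velocity v = K·i/n = 52.0 × 0.02935 / 0.33 = 4.625 m/day.
t = 200 / 4.625 = 43.24 days.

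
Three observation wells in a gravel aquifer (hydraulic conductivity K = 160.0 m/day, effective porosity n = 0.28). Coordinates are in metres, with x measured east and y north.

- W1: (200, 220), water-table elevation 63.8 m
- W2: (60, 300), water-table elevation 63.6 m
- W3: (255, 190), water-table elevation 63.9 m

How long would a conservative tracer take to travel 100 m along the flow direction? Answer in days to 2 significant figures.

9.7 days

Differences from W1: to W2 (Δx, Δy, Δh) = (-140, 80, -0.2); to W3 = (55, -30, +0.1).
Solve a·Δx + b·Δy = Δh: det = (-140)·(-30) − 55·80 = -200.
∂h/∂x = [(-0.2)·(-30) − (+0.1)·80] / -200 = +0.01000
∂h/∂y = [(-140)·(+0.1) − 55·(-0.2)] / -200 = +0.01500
|∇h| = √(0.01000² + 0.01500²) = 0.01803
Seepage velocity v = K·i/n = 160.0 × 0.01803 / 0.28 = 10.3 m/day.
t = 100 / 10.3 = 9.709 days.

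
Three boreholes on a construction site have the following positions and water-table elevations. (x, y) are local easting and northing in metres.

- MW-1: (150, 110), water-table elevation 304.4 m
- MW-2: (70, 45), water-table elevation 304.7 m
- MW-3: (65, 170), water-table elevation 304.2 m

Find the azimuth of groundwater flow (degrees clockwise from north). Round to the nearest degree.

007°

Differences from MW-1: to MW-2 (Δx, Δy, Δh) = (-80, -65, +0.3); to MW-3 = (-85, 60, -0.2).
Solve a·Δx + b·Δy = Δh: det = (-80)·60 − (-85)·(-65) = -10325.
∂h/∂x = [(+0.3)·60 − (-0.2)·(-65)] / -10325 = -0.0004843
∂h/∂y = [(-80)·(-0.2) − (-85)·(+0.3)] / -10325 = -0.004019
Flow direction (−∇h) has components (+0.0004843 E, +0.004019 N).
Azimuth = atan2(E, N) = atan2(+0.0004843, +0.004019) = 6.9° ≈ 007°.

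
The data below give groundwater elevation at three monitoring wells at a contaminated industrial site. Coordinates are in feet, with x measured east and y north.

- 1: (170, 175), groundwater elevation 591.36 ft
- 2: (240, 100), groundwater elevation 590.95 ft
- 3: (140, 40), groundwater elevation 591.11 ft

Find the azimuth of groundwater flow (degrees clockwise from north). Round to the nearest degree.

129°

Three-point gradient (reference 1): Δ to 2 = (70, -75, -0.41), Δ to 3 = (-30, -135, -0.25).
∂h/∂x = -0.003128, ∂h/∂y = +0.002547 (det = -11700).
Flow direction (−∇h) has components (+0.003128 E, -0.002547 N).
Azimuth = atan2(E, N) = atan2(+0.003128, -0.002547) = 129.2° ≈ 129°.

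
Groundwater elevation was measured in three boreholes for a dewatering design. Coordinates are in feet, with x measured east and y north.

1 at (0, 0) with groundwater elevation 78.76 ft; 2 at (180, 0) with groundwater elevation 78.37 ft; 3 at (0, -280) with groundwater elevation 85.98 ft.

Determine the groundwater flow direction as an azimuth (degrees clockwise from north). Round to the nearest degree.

005°

∂h/∂x = (78.37 − 78.76) / (180 − 0) = -0.002167
∂h/∂y = (85.98 − 78.76) / (-280 − 0) = -0.02579
Flow direction (−∇h) has components (+0.002167 E, +0.02579 N).
Azimuth = atan2(E, N) = atan2(+0.002167, +0.02579) = 4.8° ≈ 005°.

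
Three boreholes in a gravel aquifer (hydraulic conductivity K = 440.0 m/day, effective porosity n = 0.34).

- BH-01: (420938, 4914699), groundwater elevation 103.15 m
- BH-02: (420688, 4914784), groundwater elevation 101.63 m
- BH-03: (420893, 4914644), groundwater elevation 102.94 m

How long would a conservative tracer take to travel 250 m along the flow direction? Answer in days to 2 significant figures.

With h = a·x + b·y + c and BH-01 as origin, the differences give:
  (-250)·a + 85·b = -1.52
  (-45)·a + (-55)·b = -0.21
Eliminate b (×(-55) and ×85, subtract): 17575·a = 101.450 → a = ∂h/∂x = +0.005772
Back-substitute: b = ∂h/∂y = -0.0009047.
|∇h| = √(0.005772² + -0.0009047²) = 0.005842
Seepage velocity v = K·i/n = 440.0 × 0.005842 / 0.34 = 7.56 m/day.
t = 250 / 7.56 = 33.07 days.

33 days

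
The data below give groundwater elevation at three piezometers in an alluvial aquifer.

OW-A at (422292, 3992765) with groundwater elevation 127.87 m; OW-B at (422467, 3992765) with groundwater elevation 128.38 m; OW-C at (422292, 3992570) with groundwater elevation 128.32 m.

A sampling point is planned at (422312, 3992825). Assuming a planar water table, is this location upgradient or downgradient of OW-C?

downgradient

∂h/∂x = (128.38 − 127.87) / (422467 − 422292) = +0.002914
∂h/∂y = (128.32 − 127.87) / (3992570 − 3992765) = -0.002308
Head at (422312, 3992825) = 127.87 + (+0.002914)·(20) + (-0.002308)·(60) = 127.79 m.
That is lower than the 128.32 m at OW-C, so the point is downgradient.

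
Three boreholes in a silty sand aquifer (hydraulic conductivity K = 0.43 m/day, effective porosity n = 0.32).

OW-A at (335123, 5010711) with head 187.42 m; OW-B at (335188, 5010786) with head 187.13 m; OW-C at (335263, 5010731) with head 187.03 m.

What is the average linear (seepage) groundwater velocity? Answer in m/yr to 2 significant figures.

Three-point gradient (reference OW-A): Δ to OW-B = (65, 75, -0.29), Δ to OW-C = (140, 20, -0.39).
∂h/∂x = -0.002549, ∂h/∂y = -0.001658 (det = -9200).
|∇h| = √(-0.002549² + -0.001658²) = 0.003041
Seepage velocity v = K·i/n = 0.43 × 0.003041 / 0.32 = 0.004086 m/day = 1.492 m/yr.

1.5 m/yr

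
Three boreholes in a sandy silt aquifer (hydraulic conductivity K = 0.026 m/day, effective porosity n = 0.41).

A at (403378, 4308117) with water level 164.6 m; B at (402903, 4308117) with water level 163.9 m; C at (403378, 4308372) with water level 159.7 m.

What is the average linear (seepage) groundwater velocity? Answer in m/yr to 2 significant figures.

0.45 m/yr

∂h/∂x = (163.9 − 164.6) / (402903 − 403378) = +0.001474
∂h/∂y = (159.7 − 164.6) / (4308372 − 4308117) = -0.01922
|∇h| = √(0.001474² + -0.01922²) = 0.01928
Seepage velocity v = K·i/n = 0.026 × 0.01928 / 0.41 = 0.001223 m/day = 0.4467 m/yr.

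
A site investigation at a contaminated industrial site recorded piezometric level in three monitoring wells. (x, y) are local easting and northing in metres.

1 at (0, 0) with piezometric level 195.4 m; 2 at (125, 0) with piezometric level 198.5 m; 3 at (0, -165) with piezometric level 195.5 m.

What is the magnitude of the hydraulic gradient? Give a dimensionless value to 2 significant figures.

0.025

∂h/∂x = (198.5 − 195.4) / (125 − 0) = +0.02480
∂h/∂y = (195.5 − 195.4) / (-165 − 0) = -0.0006061
|∇h| = √(0.02480² + -0.0006061²) = 0.02481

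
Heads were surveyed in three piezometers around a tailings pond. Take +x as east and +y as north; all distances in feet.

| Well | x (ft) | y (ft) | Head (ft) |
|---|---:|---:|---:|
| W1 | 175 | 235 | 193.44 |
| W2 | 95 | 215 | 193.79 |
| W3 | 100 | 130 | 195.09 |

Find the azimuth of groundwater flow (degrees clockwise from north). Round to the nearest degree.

002°

Taking W1 as reference: W2−W1 = (-80, -20, +0.35); W3−W1 = (-75, -105, +1.65).
Determinant of the coordinate differences = (-80)·(-105) − (-75)·(-20) = 6900.
∂h/∂x = [(+0.35)·(-105) − (+1.65)·(-20)] / 6900 = -0.0005435
∂h/∂y = [(-80)·(+1.65) − (-75)·(+0.35)] / 6900 = -0.01533
Flow direction (−∇h) has components (+0.0005435 E, +0.01533 N).
Azimuth = atan2(E, N) = atan2(+0.0005435, +0.01533) = 2.0° ≈ 002°.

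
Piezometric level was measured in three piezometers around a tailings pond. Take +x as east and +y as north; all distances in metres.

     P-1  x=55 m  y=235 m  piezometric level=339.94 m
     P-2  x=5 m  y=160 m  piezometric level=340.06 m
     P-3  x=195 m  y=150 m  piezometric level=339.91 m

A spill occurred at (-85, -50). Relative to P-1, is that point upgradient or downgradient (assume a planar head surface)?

upgradient

Taking P-1 as reference: P-2−P-1 = (-50, -75, +0.12); P-3−P-1 = (140, -85, -0.03).
Solve a·Δx + b·Δy = Δh: det = (-50)·(-85) − 140·(-75) = 14750.
∂h/∂x = [(+0.12)·(-85) − (-0.03)·(-75)] / 14750 = -0.0008441
∂h/∂y = [(-50)·(-0.03) − 140·(+0.12)] / 14750 = -0.001037
Head at (-85, -50) = 339.94 + (-0.0008441)·(-140) + (-0.001037)·(-285) = 340.35 m.
That is higher than the 339.94 m at P-1, so the point is upgradient.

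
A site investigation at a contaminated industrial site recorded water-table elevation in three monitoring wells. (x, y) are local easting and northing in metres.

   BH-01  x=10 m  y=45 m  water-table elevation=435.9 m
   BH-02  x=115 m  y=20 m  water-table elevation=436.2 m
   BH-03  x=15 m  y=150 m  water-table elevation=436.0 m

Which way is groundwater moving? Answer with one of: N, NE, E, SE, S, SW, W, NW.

Taking BH-01 as reference: BH-02−BH-01 = (105, -25, +0.3); BH-03−BH-01 = (5, 105, +0.1).
Determinant of the coordinate differences = 105·105 − 5·(-25) = 11150.
∂h/∂x = [(+0.3)·105 − (+0.1)·(-25)] / 11150 = +0.003049
∂h/∂y = [105·(+0.1) − 5·(+0.3)] / 11150 = +0.0008072
Flow = −∇h = (-0.003049 east, -0.0008072 north), which points west.

W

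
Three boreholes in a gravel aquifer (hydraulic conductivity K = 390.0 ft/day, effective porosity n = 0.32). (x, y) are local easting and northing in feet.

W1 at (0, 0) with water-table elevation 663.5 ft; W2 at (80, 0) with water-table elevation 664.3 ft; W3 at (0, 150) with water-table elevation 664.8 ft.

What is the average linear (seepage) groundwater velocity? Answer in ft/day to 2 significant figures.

∂h/∂x = (664.3 − 663.5) / (80 − 0) = +0.010000
∂h/∂y = (664.8 − 663.5) / (150 − 0) = +0.008667
|∇h| = √(0.010000² + 0.008667²) = 0.01323
Seepage velocity v = K·i/n = 390.0 × 0.01323 / 0.32 = 16.12 ft/day.

16 ft/day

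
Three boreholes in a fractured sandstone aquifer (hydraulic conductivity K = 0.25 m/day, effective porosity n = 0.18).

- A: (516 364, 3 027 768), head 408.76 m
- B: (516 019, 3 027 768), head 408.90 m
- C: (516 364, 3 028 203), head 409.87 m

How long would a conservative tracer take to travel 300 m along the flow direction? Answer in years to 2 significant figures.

∂h/∂x = (408.90 − 408.76) / (516019 − 516364) = -0.0004058
∂h/∂y = (409.87 − 408.76) / (3028203 − 3027768) = +0.002552
|∇h| = √(-0.0004058² + 0.002552²) = 0.002584
Seepage velocity v = K·i/n = 0.25 × 0.002584 / 0.18 = 0.003589 m/day.
t = 300 / 0.003589 = 8.359e+04 days = 229 years.

230 years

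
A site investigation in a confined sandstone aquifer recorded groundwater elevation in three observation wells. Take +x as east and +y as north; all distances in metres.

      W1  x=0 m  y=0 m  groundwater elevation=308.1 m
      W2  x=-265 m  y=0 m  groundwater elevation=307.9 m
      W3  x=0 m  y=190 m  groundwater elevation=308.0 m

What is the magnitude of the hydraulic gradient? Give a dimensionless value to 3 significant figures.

∂h/∂x = (307.9 − 308.1) / (-265 − 0) = +0.0007547
∂h/∂y = (308.0 − 308.1) / (190 − 0) = -0.0005263
|∇h| = √(0.0007547² + -0.0005263²) = 0.0009201

0.000920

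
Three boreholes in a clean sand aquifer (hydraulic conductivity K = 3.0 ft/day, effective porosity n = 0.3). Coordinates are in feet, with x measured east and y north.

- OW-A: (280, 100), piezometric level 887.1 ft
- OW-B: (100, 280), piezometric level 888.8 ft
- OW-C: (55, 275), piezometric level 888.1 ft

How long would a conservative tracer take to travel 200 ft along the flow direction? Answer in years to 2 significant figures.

Taking OW-A as reference: OW-B−OW-A = (-180, 180, +1.7); OW-C−OW-A = (-225, 175, +1.0).
Solve a·Δx + b·Δy = Δh: det = (-180)·175 − (-225)·180 = 9000.
∂h/∂x = [(+1.7)·175 − (+1.0)·180] / 9000 = +0.01306
∂h/∂y = [(-180)·(+1.0) − (-225)·(+1.7)] / 9000 = +0.02250
|∇h| = √(0.01306² + 0.02250²) = 0.02602
Seepage velocity v = K·i/n = 3.0 × 0.02602 / 0.3 = 0.2602 ft/day.
t = 200 / 0.2602 = 768.6 days = 2.1 years.

2.1 years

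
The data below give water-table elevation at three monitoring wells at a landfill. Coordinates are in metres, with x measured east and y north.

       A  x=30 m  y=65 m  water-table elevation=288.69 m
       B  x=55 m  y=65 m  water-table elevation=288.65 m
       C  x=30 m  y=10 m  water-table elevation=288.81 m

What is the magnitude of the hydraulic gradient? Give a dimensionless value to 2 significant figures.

Differences from A: to B (Δx, Δy, Δh) = (25, 0, -0.04); to C = (0, -55, +0.12).
Solve a·Δx + b·Δy = Δh: det = 25·(-55) − 0·0 = -1375.
∂h/∂x = [(-0.04)·(-55) − (+0.12)·0] / -1375 = -0.001600
∂h/∂y = [25·(+0.12) − 0·(-0.04)] / -1375 = -0.002182
|∇h| = √(-0.001600² + -0.002182²) = 0.002706

0.0027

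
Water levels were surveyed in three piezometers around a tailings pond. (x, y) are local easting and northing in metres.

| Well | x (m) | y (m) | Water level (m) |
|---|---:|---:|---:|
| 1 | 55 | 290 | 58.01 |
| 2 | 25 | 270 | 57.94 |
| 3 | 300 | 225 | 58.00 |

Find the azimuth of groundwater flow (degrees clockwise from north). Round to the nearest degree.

Three-point gradient (reference 1): Δ to 2 = (-30, -20, -0.07), Δ to 3 = (245, -65, -0.01).
∂h/∂x = +0.0006350, ∂h/∂y = +0.002547 (det = 6850).
Flow direction (−∇h) has components (-0.0006350 E, -0.002547 N).
Azimuth = atan2(E, N) = atan2(-0.0006350, -0.002547) = 194.0° ≈ 194°.

194°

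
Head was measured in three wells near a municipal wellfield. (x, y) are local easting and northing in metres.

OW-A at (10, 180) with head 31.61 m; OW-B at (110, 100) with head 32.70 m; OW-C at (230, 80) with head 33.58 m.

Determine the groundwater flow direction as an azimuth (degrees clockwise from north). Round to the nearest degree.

With h = a·x + b·y + c and OW-A as origin, the differences give:
  100·a + (-80)·b = +1.09
  220·a + (-100)·b = +1.97
Eliminate b (×(-100) and ×(-80), subtract): 7600·a = 48.600 → a = ∂h/∂x = +0.006395
Back-substitute: b = ∂h/∂y = -0.005632.
Flow direction (−∇h) has components (-0.006395 E, +0.005632 N).
Azimuth = atan2(E, N) = atan2(-0.006395, +0.005632) = 311.4° ≈ 311°.

311°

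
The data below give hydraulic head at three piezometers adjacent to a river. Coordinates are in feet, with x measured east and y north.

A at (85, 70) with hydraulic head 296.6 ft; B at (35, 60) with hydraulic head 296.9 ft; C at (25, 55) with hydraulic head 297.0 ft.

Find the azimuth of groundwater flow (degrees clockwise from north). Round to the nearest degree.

014°

Taking A as reference: B−A = (-50, -10, +0.3); C−A = (-60, -15, +0.4).
Determinant of the coordinate differences = (-50)·(-15) − (-60)·(-10) = 150.
∂h/∂x = [(+0.3)·(-15) − (+0.4)·(-10)] / 150 = -0.003333
∂h/∂y = [(-50)·(+0.4) − (-60)·(+0.3)] / 150 = -0.01333
Flow direction (−∇h) has components (+0.003333 E, +0.01333 N).
Azimuth = atan2(E, N) = atan2(+0.003333, +0.01333) = 14.0° ≈ 014°.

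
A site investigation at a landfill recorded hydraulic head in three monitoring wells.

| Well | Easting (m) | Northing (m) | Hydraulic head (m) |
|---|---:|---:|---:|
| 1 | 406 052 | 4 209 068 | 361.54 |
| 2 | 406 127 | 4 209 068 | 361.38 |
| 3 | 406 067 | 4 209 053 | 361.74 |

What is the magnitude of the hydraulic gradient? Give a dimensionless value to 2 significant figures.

Three-point gradient (reference 1): Δ to 2 = (75, 0, -0.16), Δ to 3 = (15, -15, +0.20).
∂h/∂x = -0.002133, ∂h/∂y = -0.01547 (det = -1125).
|∇h| = √(-0.002133² + -0.01547²) = 0.01562

0.016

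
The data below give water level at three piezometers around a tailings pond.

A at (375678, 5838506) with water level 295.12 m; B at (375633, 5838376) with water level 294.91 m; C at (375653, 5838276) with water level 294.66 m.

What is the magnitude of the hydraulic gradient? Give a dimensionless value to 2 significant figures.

Three-point gradient (reference A): Δ to B = (-45, -130, -0.21), Δ to C = (-25, -230, -0.46).
∂h/∂x = -0.001620, ∂h/∂y = +0.002176 (det = 7100).
|∇h| = √(-0.001620² + 0.002176²) = 0.002713

0.0027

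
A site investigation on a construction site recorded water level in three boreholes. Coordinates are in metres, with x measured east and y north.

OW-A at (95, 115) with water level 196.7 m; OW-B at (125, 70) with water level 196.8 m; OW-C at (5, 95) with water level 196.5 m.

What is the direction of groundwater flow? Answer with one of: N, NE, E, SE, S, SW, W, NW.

Taking OW-A as reference: OW-B−OW-A = (30, -45, +0.1); OW-C−OW-A = (-90, -20, -0.2).
Solve a·Δx + b·Δy = Δh: det = 30·(-20) − (-90)·(-45) = -4650.
∂h/∂x = [(+0.1)·(-20) − (-0.2)·(-45)] / -4650 = +0.002366
∂h/∂y = [30·(-0.2) − (-90)·(+0.1)] / -4650 = -0.0006452
Flow = −∇h = (-0.002366 east, +0.0006452 north), which points west.

W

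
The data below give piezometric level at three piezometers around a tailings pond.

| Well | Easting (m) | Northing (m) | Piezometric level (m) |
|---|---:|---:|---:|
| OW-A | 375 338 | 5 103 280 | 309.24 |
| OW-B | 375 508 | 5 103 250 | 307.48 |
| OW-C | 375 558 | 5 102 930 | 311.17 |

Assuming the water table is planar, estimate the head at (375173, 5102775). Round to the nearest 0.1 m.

Three-point gradient (reference OW-A): Δ to OW-B = (170, -30, -1.76), Δ to OW-C = (220, -350, +1.93).
∂h/∂x = -0.01274, ∂h/∂y = -0.01352 (det = -52900).
h(375173, 5102775) = 309.24 + (-0.01274)·(-165) + (-0.01352)·(-505) = 309.24 +2.102 +6.828 = 318.170 m.

318.2 m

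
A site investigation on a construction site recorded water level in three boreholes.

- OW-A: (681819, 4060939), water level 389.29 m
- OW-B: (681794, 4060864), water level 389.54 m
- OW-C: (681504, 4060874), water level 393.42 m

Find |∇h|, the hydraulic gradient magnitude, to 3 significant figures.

With h = a·x + b·y + c and OW-A as origin, the differences give:
  (-25)·a + (-75)·b = +0.25
  (-315)·a + (-65)·b = +4.13
Eliminate b (×(-65) and ×(-75), subtract): -22000·a = 293.500 → a = ∂h/∂x = -0.01334
Back-substitute: b = ∂h/∂y = +0.001114.
|∇h| = √(-0.01334² + 0.001114²) = 0.01339

0.0134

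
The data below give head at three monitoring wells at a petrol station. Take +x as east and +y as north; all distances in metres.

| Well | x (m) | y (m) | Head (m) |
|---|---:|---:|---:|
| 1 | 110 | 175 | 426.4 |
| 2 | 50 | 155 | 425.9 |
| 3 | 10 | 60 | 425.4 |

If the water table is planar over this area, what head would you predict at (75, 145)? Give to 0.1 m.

With h = a·x + b·y + c and 1 as origin, the differences give:
  (-60)·a + (-20)·b = -0.5
  (-100)·a + (-115)·b = -1.0
Eliminate b (×(-115) and ×(-20), subtract): 4900·a = 37.50 → a = ∂h/∂x = +0.007653
Back-substitute: b = ∂h/∂y = +0.002041.
h(75, 145) = 426.4 + (+0.007653)·(-35) + (+0.002041)·(-30) = 426.4 -0.268 -0.061 = 426.071 m.

426.1 m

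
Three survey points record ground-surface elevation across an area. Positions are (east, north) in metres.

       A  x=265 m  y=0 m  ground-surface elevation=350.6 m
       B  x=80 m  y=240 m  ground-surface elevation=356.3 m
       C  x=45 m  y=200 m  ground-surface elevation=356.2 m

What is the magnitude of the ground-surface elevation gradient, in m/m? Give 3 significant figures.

Taking A as reference: B−A = (-185, 240, +5.7); C−A = (-220, 200, +5.6).
Determinant of the coordinate differences = (-185)·200 − (-220)·240 = 15800.
∂z/∂x = [(+5.7)·200 − (+5.6)·240] / 15800 = -0.01291
∂z/∂y = [(-185)·(+5.6) − (-220)·(+5.7)] / 15800 = +0.01380
|∇f| = √(-0.01291² + 0.01380²) = 0.0189 m/m

0.0189 m/m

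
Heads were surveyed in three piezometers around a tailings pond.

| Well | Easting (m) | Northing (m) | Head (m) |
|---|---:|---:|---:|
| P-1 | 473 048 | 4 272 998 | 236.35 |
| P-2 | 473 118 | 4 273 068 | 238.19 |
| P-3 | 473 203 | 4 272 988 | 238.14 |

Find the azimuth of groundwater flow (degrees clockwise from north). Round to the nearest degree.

With h = a·x + b·y + c and P-1 as origin, the differences give:
  70·a + 70·b = +1.84
  155·a + (-10)·b = +1.79
Eliminate b (×(-10) and ×70, subtract): -11550·a = -143.700 → a = ∂h/∂x = +0.01244
Back-substitute: b = ∂h/∂y = +0.01384.
Flow direction (−∇h) has components (-0.01244 E, -0.01384 N).
Azimuth = atan2(E, N) = atan2(-0.01244, -0.01384) = 221.9° ≈ 222°.

222°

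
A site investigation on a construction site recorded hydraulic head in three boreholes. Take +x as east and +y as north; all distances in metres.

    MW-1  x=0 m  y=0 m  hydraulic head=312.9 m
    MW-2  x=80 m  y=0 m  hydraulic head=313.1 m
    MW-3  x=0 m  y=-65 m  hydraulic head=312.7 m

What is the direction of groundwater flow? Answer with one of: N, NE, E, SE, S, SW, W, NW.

SW

∂h/∂x = (313.1 − 312.9) / (80 − 0) = +0.002500
∂h/∂y = (312.7 − 312.9) / (-65 − 0) = +0.003077
Flow = −∇h = (-0.002500 east, -0.003077 north), which points southwest.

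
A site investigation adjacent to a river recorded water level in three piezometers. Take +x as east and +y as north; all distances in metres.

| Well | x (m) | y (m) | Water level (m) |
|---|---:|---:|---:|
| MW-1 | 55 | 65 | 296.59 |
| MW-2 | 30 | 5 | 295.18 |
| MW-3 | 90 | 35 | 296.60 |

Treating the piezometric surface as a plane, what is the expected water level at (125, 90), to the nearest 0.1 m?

Differences from MW-1: to MW-2 (Δx, Δy, Δh) = (-25, -60, -1.41); to MW-3 = (35, -30, +0.01).
Determinant of the coordinate differences = (-25)·(-30) − 35·(-60) = 2850.
∂h/∂x = [(-1.41)·(-30) − (+0.01)·(-60)] / 2850 = +0.01505
∂h/∂y = [(-25)·(+0.01) − 35·(-1.41)] / 2850 = +0.01723
h(125, 90) = 296.59 + (+0.01505)·(70) + (+0.01723)·(25) = 296.59 +1.054 +0.431 = 298.074 m.

298.1 m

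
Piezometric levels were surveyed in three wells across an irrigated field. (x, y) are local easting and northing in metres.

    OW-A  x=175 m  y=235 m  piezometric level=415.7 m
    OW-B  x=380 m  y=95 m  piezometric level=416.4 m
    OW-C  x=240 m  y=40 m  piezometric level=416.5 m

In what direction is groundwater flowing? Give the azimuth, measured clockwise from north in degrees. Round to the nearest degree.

Differences from OW-A: to OW-B (Δx, Δy, Δh) = (205, -140, +0.7); to OW-C = (65, -195, +0.8).
Determinant of the coordinate differences = 205·(-195) − 65·(-140) = -30875.
∂h/∂x = [(+0.7)·(-195) − (+0.8)·(-140)] / -30875 = +0.0007935
∂h/∂y = [205·(+0.8) − 65·(+0.7)] / -30875 = -0.003838
Flow direction (−∇h) has components (-0.0007935 E, +0.003838 N).
Azimuth = atan2(E, N) = atan2(-0.0007935, +0.003838) = 348.3° ≈ 348°.

348°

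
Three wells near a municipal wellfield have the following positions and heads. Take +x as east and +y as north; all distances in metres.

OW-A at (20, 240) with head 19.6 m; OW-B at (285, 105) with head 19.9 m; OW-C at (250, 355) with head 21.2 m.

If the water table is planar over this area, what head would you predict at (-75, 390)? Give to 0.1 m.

Taking OW-A as reference: OW-B−OW-A = (265, -135, +0.3); OW-C−OW-A = (230, 115, +1.6).
Solve a·Δx + b·Δy = Δh: det = 265·115 − 230·(-135) = 61525.
∂h/∂x = [(+0.3)·115 − (+1.6)·(-135)] / 61525 = +0.004072
∂h/∂y = [265·(+1.6) − 230·(+0.3)] / 61525 = +0.005770
h(-75, 390) = 19.6 + (+0.004072)·(-95) + (+0.005770)·(150) = 19.6 -0.387 +0.866 = 20.079 m.

20.1 m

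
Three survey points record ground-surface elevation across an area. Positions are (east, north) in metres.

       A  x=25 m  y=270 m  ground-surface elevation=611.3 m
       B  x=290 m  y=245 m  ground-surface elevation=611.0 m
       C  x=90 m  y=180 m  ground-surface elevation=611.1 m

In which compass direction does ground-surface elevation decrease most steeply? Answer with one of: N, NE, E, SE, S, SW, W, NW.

Three-point gradient (reference A): Δ to B = (265, -25, -0.3), Δ to C = (65, -90, -0.2).
∂z/∂x = -0.0009899, ∂z/∂y = +0.001507 (det = -22225).
Steepest decrease is along −∇f = (+0.0009899 E, -0.001507 N) → southeast.

SE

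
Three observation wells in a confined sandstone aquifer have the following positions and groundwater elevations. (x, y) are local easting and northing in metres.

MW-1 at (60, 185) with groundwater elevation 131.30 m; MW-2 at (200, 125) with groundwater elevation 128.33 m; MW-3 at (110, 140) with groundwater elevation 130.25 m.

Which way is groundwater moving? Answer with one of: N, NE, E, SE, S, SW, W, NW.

E

With h = a·x + b·y + c and MW-1 as origin, the differences give:
  140·a + (-60)·b = -2.97
  50·a + (-45)·b = -1.05
Eliminate b (×(-45) and ×(-60), subtract): -3300·a = 70.650 → a = ∂h/∂x = -0.02141
Back-substitute: b = ∂h/∂y = -0.0004545.
Flow = −∇h = (+0.02141 east, +0.0004545 north), which points east.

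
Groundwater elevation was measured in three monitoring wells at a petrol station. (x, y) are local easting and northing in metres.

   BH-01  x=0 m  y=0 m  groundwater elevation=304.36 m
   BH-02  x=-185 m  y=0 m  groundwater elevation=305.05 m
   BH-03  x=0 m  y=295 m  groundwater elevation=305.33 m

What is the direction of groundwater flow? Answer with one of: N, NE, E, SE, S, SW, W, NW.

SE

∂h/∂x = (305.05 − 304.36) / (-185 − 0) = -0.003730
∂h/∂y = (305.33 − 304.36) / (295 − 0) = +0.003288
Flow = −∇h = (+0.003730 east, -0.003288 north), which points southeast.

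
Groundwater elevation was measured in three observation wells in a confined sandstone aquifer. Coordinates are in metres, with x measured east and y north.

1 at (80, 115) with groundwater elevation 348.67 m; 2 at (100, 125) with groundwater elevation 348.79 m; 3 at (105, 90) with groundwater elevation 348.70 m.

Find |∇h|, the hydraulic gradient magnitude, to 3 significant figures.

0.00544

With h = a·x + b·y + c and 1 as origin, the differences give:
  20·a + 10·b = +0.12
  25·a + (-25)·b = +0.03
Eliminate b (×(-25) and ×10, subtract): -750·a = -3.300 → a = ∂h/∂x = +0.004400
Back-substitute: b = ∂h/∂y = +0.003200.
|∇h| = √(0.004400² + 0.003200²) = 0.005441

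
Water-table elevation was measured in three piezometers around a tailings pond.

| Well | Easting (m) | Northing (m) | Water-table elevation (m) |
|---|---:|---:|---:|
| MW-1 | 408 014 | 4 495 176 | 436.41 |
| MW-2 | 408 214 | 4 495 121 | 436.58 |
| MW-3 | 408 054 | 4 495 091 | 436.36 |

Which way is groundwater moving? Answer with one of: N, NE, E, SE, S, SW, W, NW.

SW

Taking MW-1 as reference: MW-2−MW-1 = (200, -55, +0.17); MW-3−MW-1 = (40, -85, -0.05).
Solve a·Δx + b·Δy = Δh: det = 200·(-85) − 40·(-55) = -14800.
∂h/∂x = [(+0.17)·(-85) − (-0.05)·(-55)] / -14800 = +0.001162
∂h/∂y = [200·(-0.05) − 40·(+0.17)] / -14800 = +0.001135
Flow = −∇h = (-0.001162 east, -0.001135 north), which points southwest.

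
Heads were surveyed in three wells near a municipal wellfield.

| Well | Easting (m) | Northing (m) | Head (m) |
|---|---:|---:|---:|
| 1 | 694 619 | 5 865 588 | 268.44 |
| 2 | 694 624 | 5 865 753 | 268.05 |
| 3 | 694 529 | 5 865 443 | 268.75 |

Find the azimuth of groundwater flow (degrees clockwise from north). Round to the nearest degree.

351°

Taking 1 as reference: 2−1 = (5, 165, -0.39); 3−1 = (-90, -145, +0.31).
Solve a·Δx + b·Δy = Δh: det = 5·(-145) − (-90)·165 = 14125.
∂h/∂x = [(-0.39)·(-145) − (+0.31)·165] / 14125 = +0.0003823
∂h/∂y = [5·(+0.31) − (-90)·(-0.39)] / 14125 = -0.002375
Flow direction (−∇h) has components (-0.0003823 E, +0.002375 N).
Azimuth = atan2(E, N) = atan2(-0.0003823, +0.002375) = 350.9° ≈ 351°.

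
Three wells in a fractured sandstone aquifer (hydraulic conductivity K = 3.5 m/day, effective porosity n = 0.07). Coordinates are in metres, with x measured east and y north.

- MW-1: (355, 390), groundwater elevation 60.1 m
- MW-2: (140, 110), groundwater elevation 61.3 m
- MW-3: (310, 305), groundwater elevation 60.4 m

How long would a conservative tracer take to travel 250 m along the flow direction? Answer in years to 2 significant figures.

Differences from MW-1: to MW-2 (Δx, Δy, Δh) = (-215, -280, +1.2); to MW-3 = (-45, -85, +0.3).
Solve a·Δx + b·Δy = Δh: det = (-215)·(-85) − (-45)·(-280) = 5675.
∂h/∂x = [(+1.2)·(-85) − (+0.3)·(-280)] / 5675 = -0.003172
∂h/∂y = [(-215)·(+0.3) − (-45)·(+1.2)] / 5675 = -0.001850
|∇h| = √(-0.003172² + -0.001850²) = 0.003672
Seepage velocity v = K·i/n = 3.5 × 0.003672 / 0.07 = 0.1836 m/day.
t = 250 / 0.1836 = 1362 days = 3.73 years.

3.7 years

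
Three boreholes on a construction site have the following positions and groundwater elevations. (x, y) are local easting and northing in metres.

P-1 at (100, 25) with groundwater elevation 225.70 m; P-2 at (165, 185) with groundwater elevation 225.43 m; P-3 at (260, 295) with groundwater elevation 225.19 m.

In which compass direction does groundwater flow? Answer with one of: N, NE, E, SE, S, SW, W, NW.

With h = a·x + b·y + c and P-1 as origin, the differences give:
  65·a + 160·b = -0.27
  160·a + 270·b = -0.51
Eliminate b (×270 and ×160, subtract): -8050·a = 8.700 → a = ∂h/∂x = -0.001081
Back-substitute: b = ∂h/∂y = -0.001248.
Flow = −∇h = (+0.001081 east, +0.001248 north), which points northeast.

NE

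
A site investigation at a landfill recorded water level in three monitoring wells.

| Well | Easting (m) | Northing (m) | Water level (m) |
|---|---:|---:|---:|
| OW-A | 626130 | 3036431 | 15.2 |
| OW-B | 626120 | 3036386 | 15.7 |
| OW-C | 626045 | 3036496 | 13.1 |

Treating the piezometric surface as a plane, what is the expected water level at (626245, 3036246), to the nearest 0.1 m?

Taking OW-A as reference: OW-B−OW-A = (-10, -45, +0.5); OW-C−OW-A = (-85, 65, -2.1).
Determinant of the coordinate differences = (-10)·65 − (-85)·(-45) = -4475.
∂h/∂x = [(+0.5)·65 − (-2.1)·(-45)] / -4475 = +0.01385
∂h/∂y = [(-10)·(-2.1) − (-85)·(+0.5)] / -4475 = -0.01419
h(626245, 3036246) = 15.2 + (+0.01385)·(115) + (-0.01419)·(-185) = 15.2 +1.593 +2.625 = 19.418 m.

19.4 m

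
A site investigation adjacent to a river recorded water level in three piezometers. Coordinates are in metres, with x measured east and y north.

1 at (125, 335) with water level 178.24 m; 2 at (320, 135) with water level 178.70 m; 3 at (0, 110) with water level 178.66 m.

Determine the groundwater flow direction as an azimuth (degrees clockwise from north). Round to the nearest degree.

Three-point gradient (reference 1): Δ to 2 = (195, -200, +0.46), Δ to 3 = (-125, -225, +0.42).
∂h/∂x = +0.0002831, ∂h/∂y = -0.002024 (det = -68875).
Flow direction (−∇h) has components (-0.0002831 E, +0.002024 N).
Azimuth = atan2(E, N) = atan2(-0.0002831, +0.002024) = 352.0° ≈ 352°.

352°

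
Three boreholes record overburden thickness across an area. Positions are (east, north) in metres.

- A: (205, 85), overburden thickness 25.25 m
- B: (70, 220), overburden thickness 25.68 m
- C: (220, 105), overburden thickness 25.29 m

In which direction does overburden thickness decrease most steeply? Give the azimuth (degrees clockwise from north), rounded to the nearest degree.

165°

Differences from A: to B (Δx, Δy, Δh) = (-135, 135, +0.43); to C = (15, 20, +0.04).
Solve a·Δx + b·Δy = Δd: det = (-135)·20 − 15·135 = -4725.
∂d/∂x = [(+0.43)·20 − (+0.04)·135] / -4725 = -0.0006772
∂d/∂y = [(-135)·(+0.04) − 15·(+0.43)] / -4725 = +0.002508
Steepest decrease is along −∇f: components (+0.0006772 E, -0.002508 N).
Azimuth = atan2(+0.0006772, -0.002508) = 164.9° ≈ 165°.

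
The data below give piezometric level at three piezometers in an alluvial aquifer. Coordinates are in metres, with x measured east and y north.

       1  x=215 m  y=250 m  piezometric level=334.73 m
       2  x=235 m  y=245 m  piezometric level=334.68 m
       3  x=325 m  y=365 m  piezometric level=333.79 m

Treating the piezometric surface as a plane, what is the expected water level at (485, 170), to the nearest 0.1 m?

Taking 1 as reference: 2−1 = (20, -5, -0.05); 3−1 = (110, 115, -0.94).
Solve a·Δx + b·Δy = Δh: det = 20·115 − 110·(-5) = 2850.
∂h/∂x = [(-0.05)·115 − (-0.94)·(-5)] / 2850 = -0.003667
∂h/∂y = [20·(-0.94) − 110·(-0.05)] / 2850 = -0.004667
h(485, 170) = 334.73 + (-0.003667)·(270) + (-0.004667)·(-80) = 334.73 -0.990 +0.373 = 334.113 m.

334.1 m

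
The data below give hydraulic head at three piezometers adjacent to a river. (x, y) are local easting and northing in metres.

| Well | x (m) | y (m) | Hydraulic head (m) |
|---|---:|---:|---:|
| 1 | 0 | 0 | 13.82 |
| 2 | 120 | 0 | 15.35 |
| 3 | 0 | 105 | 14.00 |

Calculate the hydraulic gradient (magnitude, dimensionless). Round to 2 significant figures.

∂h/∂x = (15.35 − 13.82) / (120 − 0) = +0.01275
∂h/∂y = (14.00 − 13.82) / (105 − 0) = +0.001714
|∇h| = √(0.01275² + 0.001714²) = 0.01286

0.013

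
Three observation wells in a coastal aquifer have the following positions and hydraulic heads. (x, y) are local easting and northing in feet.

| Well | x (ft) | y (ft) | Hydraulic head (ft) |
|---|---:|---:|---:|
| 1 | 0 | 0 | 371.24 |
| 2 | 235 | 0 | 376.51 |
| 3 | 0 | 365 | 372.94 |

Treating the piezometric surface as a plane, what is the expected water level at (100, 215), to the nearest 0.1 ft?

∂h/∂x = (376.51 − 371.24) / (235 − 0) = +0.02243
∂h/∂y = (372.94 − 371.24) / (365 − 0) = +0.004658
h(100, 215) = 371.24 + (+0.02243)·(100) + (+0.004658)·(215) = 371.24 +2.243 +1.001 = 374.484 ft.

374.5 ft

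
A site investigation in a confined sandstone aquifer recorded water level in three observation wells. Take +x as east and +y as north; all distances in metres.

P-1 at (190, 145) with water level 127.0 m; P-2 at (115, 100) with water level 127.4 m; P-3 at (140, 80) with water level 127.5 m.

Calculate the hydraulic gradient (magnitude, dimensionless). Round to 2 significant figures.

Three-point gradient (reference P-1): Δ to P-2 = (-75, -45, +0.4), Δ to P-3 = (-50, -65, +0.5).
∂h/∂x = -0.001333, ∂h/∂y = -0.006667 (det = 2625).
|∇h| = √(-0.001333² + -0.006667²) = 0.006799

0.0068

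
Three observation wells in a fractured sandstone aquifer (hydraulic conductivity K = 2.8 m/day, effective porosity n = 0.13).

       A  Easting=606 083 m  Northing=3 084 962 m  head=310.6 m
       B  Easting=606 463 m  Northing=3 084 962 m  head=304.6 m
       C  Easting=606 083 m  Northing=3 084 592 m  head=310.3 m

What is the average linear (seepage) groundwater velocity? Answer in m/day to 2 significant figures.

∂h/∂x = (304.6 − 310.6) / (606463 − 606083) = -0.01579
∂h/∂y = (310.3 − 310.6) / (3084592 − 3084962) = +0.0008108
|∇h| = √(-0.01579² + 0.0008108²) = 0.01581
Seepage velocity v = K·i/n = 2.8 × 0.01581 / 0.13 = 0.3405 m/day.

0.34 m/day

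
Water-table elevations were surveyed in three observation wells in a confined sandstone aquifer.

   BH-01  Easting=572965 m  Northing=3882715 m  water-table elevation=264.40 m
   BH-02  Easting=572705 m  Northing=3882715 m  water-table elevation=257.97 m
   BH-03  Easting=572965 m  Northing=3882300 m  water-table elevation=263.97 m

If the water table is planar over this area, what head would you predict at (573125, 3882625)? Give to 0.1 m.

∂h/∂x = (257.97 − 264.40) / (572705 − 572965) = +0.02473
∂h/∂y = (263.97 − 264.40) / (3882300 − 3882715) = +0.001036
h(573125, 3882625) = 264.40 + (+0.02473)·(160) + (+0.001036)·(-90) = 264.40 +3.957 -0.093 = 268.264 m.

268.3 m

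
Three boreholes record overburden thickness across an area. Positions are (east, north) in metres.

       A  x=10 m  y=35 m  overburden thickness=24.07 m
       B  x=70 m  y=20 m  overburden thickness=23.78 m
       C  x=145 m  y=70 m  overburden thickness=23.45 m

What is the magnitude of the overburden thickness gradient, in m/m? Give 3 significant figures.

With d = a·x + b·y + c and A as origin, the differences give:
  60·a + (-15)·b = -0.29
  135·a + 35·b = -0.62
Eliminate b (×35 and ×(-15), subtract): 4125·a = -19.450 → a = ∂d/∂x = -0.004715
Back-substitute: b = ∂d/∂y = +0.0004727.
|∇f| = √(-0.004715² + 0.0004727²) = 0.004739 m/m

0.00474 m/m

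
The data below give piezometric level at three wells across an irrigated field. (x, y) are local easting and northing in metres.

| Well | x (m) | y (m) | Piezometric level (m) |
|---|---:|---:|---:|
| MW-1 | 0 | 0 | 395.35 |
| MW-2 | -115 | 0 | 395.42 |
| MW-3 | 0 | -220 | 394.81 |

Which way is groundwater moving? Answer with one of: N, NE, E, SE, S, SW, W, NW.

∂h/∂x = (395.42 − 395.35) / (-115 − 0) = -0.0006087
∂h/∂y = (394.81 − 395.35) / (-220 − 0) = +0.002455
Flow = −∇h = (+0.0006087 east, -0.002455 north), which points south.

S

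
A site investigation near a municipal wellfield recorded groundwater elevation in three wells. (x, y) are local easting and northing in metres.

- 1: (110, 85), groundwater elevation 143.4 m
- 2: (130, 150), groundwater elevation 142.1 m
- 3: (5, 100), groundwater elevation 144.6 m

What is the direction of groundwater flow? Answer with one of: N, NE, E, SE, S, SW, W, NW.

With h = a·x + b·y + c and 1 as origin, the differences give:
  20·a + 65·b = -1.3
  (-105)·a + 15·b = +1.2
Eliminate b (×15 and ×65, subtract): 7125·a = -97.50 → a = ∂h/∂x = -0.01368
Back-substitute: b = ∂h/∂y = -0.01579.
Flow = −∇h = (+0.01368 east, +0.01579 north), which points northeast.

NE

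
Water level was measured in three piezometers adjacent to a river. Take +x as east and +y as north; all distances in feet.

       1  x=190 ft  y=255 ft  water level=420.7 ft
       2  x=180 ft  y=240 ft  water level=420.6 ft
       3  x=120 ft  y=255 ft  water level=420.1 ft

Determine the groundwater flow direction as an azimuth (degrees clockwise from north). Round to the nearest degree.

264°

Three-point gradient (reference 1): Δ to 2 = (-10, -15, -0.1), Δ to 3 = (-70, 0, -0.6).
∂h/∂x = +0.008571, ∂h/∂y = +0.0009524 (det = -1050).
Flow direction (−∇h) has components (-0.008571 E, -0.0009524 N).
Azimuth = atan2(E, N) = atan2(-0.008571, -0.0009524) = 263.7° ≈ 264°.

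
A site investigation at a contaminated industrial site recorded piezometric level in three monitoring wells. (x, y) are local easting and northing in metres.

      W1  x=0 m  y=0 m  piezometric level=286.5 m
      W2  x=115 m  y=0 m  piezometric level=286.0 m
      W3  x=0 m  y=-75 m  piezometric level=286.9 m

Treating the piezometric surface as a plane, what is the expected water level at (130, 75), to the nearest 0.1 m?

285.5 m

∂h/∂x = (286.0 − 286.5) / (115 − 0) = -0.004348
∂h/∂y = (286.9 − 286.5) / (-75 − 0) = -0.005333
h(130, 75) = 286.5 + (-0.004348)·(130) + (-0.005333)·(75) = 286.5 -0.565 -0.400 = 285.535 m.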